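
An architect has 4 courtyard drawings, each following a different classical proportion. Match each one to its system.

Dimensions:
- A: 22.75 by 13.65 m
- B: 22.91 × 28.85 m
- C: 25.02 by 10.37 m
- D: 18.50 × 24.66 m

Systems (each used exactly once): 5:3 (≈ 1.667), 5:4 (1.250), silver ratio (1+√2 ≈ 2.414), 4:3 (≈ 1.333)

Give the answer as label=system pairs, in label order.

A=5:3, B=5:4, C=silver ratio, D=4:3

A = 22.75/13.65 ≈ 1.667 → 5:3 (1.667)
B = 28.85/22.91 ≈ 1.259 → 5:4 (1.250)
C = 25.02/10.37 ≈ 2.413 → silver ratio (2.414)
D = 24.66/18.50 ≈ 1.333 → 4:3 (1.333)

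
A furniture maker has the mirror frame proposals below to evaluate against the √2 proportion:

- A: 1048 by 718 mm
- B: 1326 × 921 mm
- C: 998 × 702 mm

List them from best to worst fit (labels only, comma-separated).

A: 1048/718 ≈ 1.460 → |1.460 − 1.414| = 0.046
B: 1326/921 ≈ 1.440 → |1.440 − 1.414| = 0.026
C: 998/702 ≈ 1.422 → |1.422 − 1.414| = 0.008

C, B, A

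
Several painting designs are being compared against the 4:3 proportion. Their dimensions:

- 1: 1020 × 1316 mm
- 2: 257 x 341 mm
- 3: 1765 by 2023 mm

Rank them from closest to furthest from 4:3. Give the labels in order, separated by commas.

2, 1, 3

1: 1316/1020 ≈ 1.290 → |1.290 − 1.333| = 0.043
2: 341/257 ≈ 1.327 → |1.327 − 1.333| = 0.006
3: 2023/1765 ≈ 1.146 → |1.146 − 1.333| = 0.187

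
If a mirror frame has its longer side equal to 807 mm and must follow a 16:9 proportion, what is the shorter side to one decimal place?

453.9 mm

16:9 ≈ 1.77778.
Shorter side = 807 ÷ 1.77778 ≈ 453.937 → 453.9 mm.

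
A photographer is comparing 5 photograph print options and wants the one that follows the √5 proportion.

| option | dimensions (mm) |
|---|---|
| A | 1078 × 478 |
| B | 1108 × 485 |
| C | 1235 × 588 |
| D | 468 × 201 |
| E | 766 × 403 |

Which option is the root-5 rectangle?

Target root-5 ≈ 2.236.
A: 2.255 (Δ0.019)  B: 2.285 (Δ0.049)  C: 2.100 (Δ0.136)  D: 2.328 (Δ0.092)  E: 1.901 (Δ0.335)

A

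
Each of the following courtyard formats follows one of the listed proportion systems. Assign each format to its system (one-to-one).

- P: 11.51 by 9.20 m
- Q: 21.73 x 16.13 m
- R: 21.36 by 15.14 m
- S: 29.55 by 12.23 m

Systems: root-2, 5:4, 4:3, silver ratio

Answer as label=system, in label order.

P=5:4, Q=4:3, R=root-2, S=silver ratio

P = 11.51/9.20 ≈ 1.251 → 5:4 (1.250)
Q = 21.73/16.13 ≈ 1.347 → 4:3 (1.333)
R = 21.36/15.14 ≈ 1.411 → root-2 (1.414)
S = 29.55/12.23 ≈ 2.416 → silver ratio (2.414)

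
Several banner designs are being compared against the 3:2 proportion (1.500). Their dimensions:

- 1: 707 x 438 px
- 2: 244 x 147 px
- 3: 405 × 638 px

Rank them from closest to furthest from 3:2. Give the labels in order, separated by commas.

3, 1, 2

1: 707/438 ≈ 1.614 → |1.614 − 1.500| = 0.114
2: 244/147 ≈ 1.660 → |1.660 − 1.500| = 0.160
3: 638/405 ≈ 1.575 → |1.575 − 1.500| = 0.075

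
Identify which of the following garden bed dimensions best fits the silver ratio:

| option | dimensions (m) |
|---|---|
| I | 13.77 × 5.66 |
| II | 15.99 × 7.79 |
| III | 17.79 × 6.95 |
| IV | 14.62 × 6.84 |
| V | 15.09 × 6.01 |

I

Ratios (long/short): I ≈ 2.433; II ≈ 2.053; III ≈ 2.560; IV ≈ 2.137; V ≈ 2.511.
silver ratio ≈ 2.414; option I is nearest (Δ 0.019).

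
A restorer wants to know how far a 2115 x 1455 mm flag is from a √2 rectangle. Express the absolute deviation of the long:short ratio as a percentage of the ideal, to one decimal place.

Ratio = 2115 / 1455 ≈ 1.4536.
Ideal root-2 ≈ 1.4142. |1.4536 − 1.4142| / 1.4142 ≈ 2.79% → 2.8%.

2.8%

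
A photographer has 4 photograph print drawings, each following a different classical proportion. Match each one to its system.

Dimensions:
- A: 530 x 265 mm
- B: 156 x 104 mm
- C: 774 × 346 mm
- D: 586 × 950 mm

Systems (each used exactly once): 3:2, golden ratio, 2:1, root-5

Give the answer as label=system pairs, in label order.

A = 530/265 ≈ 2.000 → 2:1 (2.000)
B = 156/104 ≈ 1.500 → 3:2 (1.500)
C = 774/346 ≈ 2.237 → root-5 (2.236)
D = 950/586 ≈ 1.621 → golden ratio (1.618)

A=2:1, B=3:2, C=root-5, D=golden ratio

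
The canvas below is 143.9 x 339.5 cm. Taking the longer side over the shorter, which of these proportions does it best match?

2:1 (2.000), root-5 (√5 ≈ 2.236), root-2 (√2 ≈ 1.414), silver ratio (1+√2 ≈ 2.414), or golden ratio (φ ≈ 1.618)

silver ratio

Ratio = 339.5 / 143.9 ≈ 2.359.
Distances: 2:1 2.000 (Δ 0.359); root-5 2.236 (Δ 0.123); root-2 1.414 (Δ 0.945); silver ratio 2.414 (Δ 0.055); golden ratio 1.618 (Δ 0.741).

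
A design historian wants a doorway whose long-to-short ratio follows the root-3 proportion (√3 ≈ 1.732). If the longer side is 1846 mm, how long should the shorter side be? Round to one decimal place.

root-3 ≈ 1.73205.
Shorter side = 1846 ÷ 1.73205 ≈ 1065.789 → 1065.8 mm.

1065.8 mm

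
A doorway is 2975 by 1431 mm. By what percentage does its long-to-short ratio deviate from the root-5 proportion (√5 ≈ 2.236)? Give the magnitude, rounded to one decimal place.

7.0%

Ratio = 2975 / 1431 ≈ 2.0790.
Ideal root-5 ≈ 2.2361. |2.0790 − 2.2361| / 2.2361 ≈ 7.03% → 7.0%.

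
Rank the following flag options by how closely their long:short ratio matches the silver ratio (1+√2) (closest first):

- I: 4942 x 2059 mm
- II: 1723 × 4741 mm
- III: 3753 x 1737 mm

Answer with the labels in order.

I, III, II

I: 4942/2059 ≈ 2.400 → |2.400 − 2.414| = 0.014
II: 4741/1723 ≈ 2.752 → |2.752 − 2.414| = 0.338
III: 3753/1737 ≈ 2.161 → |2.161 − 2.414| = 0.253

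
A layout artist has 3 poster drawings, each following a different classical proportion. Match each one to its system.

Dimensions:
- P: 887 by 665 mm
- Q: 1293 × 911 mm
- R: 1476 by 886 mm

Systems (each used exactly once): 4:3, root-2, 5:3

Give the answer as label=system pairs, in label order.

P = 887/665 ≈ 1.334 → 4:3 (1.333)
Q = 1293/911 ≈ 1.419 → root-2 (1.414)
R = 1476/886 ≈ 1.666 → 5:3 (1.667)

P=4:3, Q=root-2, R=5:3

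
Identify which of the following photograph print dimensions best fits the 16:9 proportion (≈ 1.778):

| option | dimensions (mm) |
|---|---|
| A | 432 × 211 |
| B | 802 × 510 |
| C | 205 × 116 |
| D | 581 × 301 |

C

Ratios (long/short): A ≈ 2.047; B ≈ 1.573; C ≈ 1.767; D ≈ 1.930.
16:9 ≈ 1.778; option C is nearest (Δ 0.011).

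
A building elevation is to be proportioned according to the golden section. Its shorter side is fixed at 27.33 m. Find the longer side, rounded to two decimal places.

golden ratio ≈ 1.61803.
Longer side = 27.33 × 1.61803 ≈ 44.2208 → 44.22 m.

44.22 m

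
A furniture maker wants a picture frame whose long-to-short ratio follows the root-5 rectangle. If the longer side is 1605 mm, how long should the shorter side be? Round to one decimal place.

root-5 ≈ 2.23607.
Shorter side = 1605 ÷ 2.23607 ≈ 717.777 → 717.8 mm.

717.8 mm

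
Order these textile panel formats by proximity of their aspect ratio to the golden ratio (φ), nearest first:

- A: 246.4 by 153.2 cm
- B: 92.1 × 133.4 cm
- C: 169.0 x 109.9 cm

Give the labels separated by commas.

A, C, B

Ratios: A = 246.4 / 153.2 ≈ 1.608; B = 133.4 / 92.1 ≈ 1.448; C = 169.0 / 109.9 ≈ 1.538.
|Δ from 1.618|: A 0.010; B 0.170; C 0.080.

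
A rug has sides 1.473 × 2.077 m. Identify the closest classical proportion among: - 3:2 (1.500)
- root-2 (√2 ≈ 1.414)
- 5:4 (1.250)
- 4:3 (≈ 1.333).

Ratio = 2.077 / 1.473 ≈ 1.410.
Distances: 3:2 1.500 (Δ 0.090); root-2 1.414 (Δ 0.004); 5:4 1.250 (Δ 0.160); 4:3 1.333 (Δ 0.077).

root-2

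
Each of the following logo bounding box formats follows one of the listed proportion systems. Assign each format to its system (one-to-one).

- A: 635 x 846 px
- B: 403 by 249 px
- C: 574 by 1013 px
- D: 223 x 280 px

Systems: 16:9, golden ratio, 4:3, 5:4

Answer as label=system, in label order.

A = 846/635 ≈ 1.332 → 4:3 (1.333)
B = 403/249 ≈ 1.618 → golden ratio (1.618)
C = 1013/574 ≈ 1.765 → 16:9 (1.778)
D = 280/223 ≈ 1.256 → 5:4 (1.250)

A=4:3, B=golden ratio, C=16:9, D=5:4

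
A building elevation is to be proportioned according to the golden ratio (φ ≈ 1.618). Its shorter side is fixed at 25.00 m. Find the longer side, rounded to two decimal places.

golden ratio ≈ 1.61803.
Longer side = 25.00 × 1.61803 ≈ 40.4507 → 40.45 m.

40.45 m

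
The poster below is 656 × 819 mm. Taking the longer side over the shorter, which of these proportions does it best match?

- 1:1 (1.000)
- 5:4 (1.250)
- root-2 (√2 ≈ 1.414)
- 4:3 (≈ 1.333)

Ratio = 819 / 656 ≈ 1.248.
Distances: 1:1 1.000 (Δ 0.248); 5:4 1.250 (Δ 0.002); root-2 1.414 (Δ 0.166); 4:3 1.333 (Δ 0.085).

5:4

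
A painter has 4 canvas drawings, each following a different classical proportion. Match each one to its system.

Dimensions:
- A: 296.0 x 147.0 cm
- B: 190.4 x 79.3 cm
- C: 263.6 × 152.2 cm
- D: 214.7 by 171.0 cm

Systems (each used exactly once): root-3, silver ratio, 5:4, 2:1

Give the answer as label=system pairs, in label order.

A=2:1, B=silver ratio, C=root-3, D=5:4

A = 296.0/147.0 ≈ 2.014 → 2:1 (2.000)
B = 190.4/79.3 ≈ 2.401 → silver ratio (2.414)
C = 263.6/152.2 ≈ 1.732 → root-3 (1.732)
D = 214.7/171.0 ≈ 1.256 → 5:4 (1.250)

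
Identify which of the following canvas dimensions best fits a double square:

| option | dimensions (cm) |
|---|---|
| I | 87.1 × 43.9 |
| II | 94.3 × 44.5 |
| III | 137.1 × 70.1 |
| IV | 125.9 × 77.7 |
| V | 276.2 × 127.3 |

Ratios (long/short): I ≈ 1.984; II ≈ 2.119; III ≈ 1.956; IV ≈ 1.620; V ≈ 2.170.
2:1 ≈ 2.000; option I is nearest (Δ 0.016).

I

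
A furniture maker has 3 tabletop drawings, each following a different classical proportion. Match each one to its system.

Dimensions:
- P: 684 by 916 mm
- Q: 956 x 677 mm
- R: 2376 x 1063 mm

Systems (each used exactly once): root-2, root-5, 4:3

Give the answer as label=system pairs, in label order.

P=4:3, Q=root-2, R=root-5

P = 916/684 ≈ 1.339 → 4:3 (1.333)
Q = 956/677 ≈ 1.412 → root-2 (1.414)
R = 2376/1063 ≈ 2.235 → root-5 (2.236)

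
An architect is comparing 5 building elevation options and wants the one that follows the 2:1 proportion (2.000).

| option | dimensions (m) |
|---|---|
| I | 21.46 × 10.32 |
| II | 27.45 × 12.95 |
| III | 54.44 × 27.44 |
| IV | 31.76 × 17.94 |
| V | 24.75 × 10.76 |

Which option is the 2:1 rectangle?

III

Ratios (long/short): I ≈ 2.079; II ≈ 2.120; III ≈ 1.984; IV ≈ 1.770; V ≈ 2.300.
2:1 ≈ 2.000; option III is nearest (Δ 0.016).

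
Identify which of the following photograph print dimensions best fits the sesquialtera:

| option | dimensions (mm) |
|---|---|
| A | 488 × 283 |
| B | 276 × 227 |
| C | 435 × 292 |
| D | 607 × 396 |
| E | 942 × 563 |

C

Target 3:2 ≈ 1.500.
A: 1.724 (Δ0.224)  B: 1.216 (Δ0.284)  C: 1.490 (Δ0.010)  D: 1.533 (Δ0.033)  E: 1.673 (Δ0.173)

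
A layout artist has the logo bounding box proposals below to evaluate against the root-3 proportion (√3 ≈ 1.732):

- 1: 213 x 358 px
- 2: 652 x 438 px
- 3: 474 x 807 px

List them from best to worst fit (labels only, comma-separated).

1: 358/213 ≈ 1.681 → |1.681 − 1.732| = 0.051
2: 652/438 ≈ 1.489 → |1.489 − 1.732| = 0.243
3: 807/474 ≈ 1.703 → |1.703 − 1.732| = 0.029

3, 1, 2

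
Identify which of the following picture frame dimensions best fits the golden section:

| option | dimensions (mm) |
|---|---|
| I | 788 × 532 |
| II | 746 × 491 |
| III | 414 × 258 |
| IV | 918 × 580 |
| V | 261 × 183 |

III

Target golden ratio ≈ 1.618.
I: 1.481 (Δ0.137)  II: 1.519 (Δ0.099)  III: 1.605 (Δ0.013)  IV: 1.583 (Δ0.035)  V: 1.426 (Δ0.192)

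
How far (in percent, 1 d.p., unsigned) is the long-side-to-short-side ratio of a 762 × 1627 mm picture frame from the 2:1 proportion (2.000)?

6.8%

Ratio = 1627 / 762 ≈ 2.1352.
Ideal 2:1 = 2.0000. |2.1352 − 2.0000| / 2.0000 ≈ 6.76% → 6.8%.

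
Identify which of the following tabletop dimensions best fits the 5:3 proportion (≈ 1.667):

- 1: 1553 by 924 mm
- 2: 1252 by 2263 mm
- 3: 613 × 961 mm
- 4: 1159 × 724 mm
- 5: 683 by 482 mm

1

Target 5:3 ≈ 1.667.
1: 1.681 (Δ0.014)  2: 1.808 (Δ0.141)  3: 1.568 (Δ0.099)  4: 1.601 (Δ0.066)  5: 1.417 (Δ0.250)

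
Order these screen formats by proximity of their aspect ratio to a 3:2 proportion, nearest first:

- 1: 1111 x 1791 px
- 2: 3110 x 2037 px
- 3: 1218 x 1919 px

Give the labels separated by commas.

2, 3, 1

Ratios: 1 = 1791 / 1111 ≈ 1.612; 2 = 3110 / 2037 ≈ 1.527; 3 = 1919 / 1218 ≈ 1.576.
|Δ from 1.500|: 1 0.112; 2 0.027; 3 0.076.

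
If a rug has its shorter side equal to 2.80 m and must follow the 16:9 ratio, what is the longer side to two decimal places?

16:9 ≈ 1.77778.
Longer side = 2.80 × 1.77778 ≈ 4.9778 → 4.98 m.

4.98 m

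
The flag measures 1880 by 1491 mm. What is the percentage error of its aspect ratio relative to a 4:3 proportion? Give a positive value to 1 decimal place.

5.4%

Ratio = 1880 / 1491 ≈ 1.2609.
Ideal 4:3 ≈ 1.3333. |1.2609 − 1.3333| / 1.3333 ≈ 5.43% → 5.4%.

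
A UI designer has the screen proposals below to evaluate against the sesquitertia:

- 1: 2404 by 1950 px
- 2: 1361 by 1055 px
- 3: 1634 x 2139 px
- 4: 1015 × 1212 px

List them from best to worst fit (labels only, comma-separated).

3, 2, 1, 4

Ratios: 1 = 2404 / 1950 ≈ 1.233; 2 = 1361 / 1055 ≈ 1.290; 3 = 2139 / 1634 ≈ 1.309; 4 = 1212 / 1015 ≈ 1.194.
|Δ from 1.333|: 1 0.100; 2 0.043; 3 0.024; 4 0.139.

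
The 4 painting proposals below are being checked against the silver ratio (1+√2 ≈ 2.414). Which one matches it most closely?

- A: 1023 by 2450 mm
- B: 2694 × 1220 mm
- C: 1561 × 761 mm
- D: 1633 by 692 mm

A

Ratios (long/short): A ≈ 2.395; B ≈ 2.208; C ≈ 2.051; D ≈ 2.360.
silver ratio ≈ 2.414; option A is nearest (Δ 0.019).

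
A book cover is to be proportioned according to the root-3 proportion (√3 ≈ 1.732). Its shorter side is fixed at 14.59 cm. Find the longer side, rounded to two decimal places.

25.27 cm

root-3 ≈ 1.73205.
Longer side = 14.59 × 1.73205 ≈ 25.2706 → 25.27 cm.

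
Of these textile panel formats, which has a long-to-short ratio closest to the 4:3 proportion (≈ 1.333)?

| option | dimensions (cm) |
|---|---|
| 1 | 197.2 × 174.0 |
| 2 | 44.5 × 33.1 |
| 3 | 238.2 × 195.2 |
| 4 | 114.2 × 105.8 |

2

Target 4:3 ≈ 1.333.
1: 1.133 (Δ0.200)  2: 1.344 (Δ0.011)  3: 1.220 (Δ0.113)  4: 1.079 (Δ0.254)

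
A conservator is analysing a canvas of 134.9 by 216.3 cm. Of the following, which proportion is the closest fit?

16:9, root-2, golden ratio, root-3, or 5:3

Ratio = 216.3 / 134.9 ≈ 1.603.
Distances: 16:9 1.778 (Δ 0.175); root-2 1.414 (Δ 0.189); golden ratio 1.618 (Δ 0.015); root-3 1.732 (Δ 0.129); 5:3 1.667 (Δ 0.064).

golden ratio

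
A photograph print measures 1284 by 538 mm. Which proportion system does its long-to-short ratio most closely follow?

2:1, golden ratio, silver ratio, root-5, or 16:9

silver ratio

1284/538 ≈ 2.387. Nearest candidates are silver ratio (2.414, off by 0.027) and root-5 (2.236, off by 0.151).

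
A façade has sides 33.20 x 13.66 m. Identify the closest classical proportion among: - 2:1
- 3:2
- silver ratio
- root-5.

Ratio = 33.20 / 13.66 ≈ 2.430.
Distances: 2:1 2.000 (Δ 0.430); 3:2 1.500 (Δ 0.930); silver ratio 2.414 (Δ 0.016); root-5 2.236 (Δ 0.194).

silver ratio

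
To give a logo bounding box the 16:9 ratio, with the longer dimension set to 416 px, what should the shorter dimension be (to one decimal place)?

16:9 ≈ 1.77778.
Shorter side = 416 ÷ 1.77778 ≈ 234.000 → 234.0 px.

234.0 px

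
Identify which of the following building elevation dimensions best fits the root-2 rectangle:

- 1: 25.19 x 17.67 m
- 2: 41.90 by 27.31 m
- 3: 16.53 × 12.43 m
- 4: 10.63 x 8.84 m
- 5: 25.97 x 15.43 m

1

Ratios (long/short): 1 ≈ 1.426; 2 ≈ 1.534; 3 ≈ 1.330; 4 ≈ 1.202; 5 ≈ 1.683.
root-2 ≈ 1.414; option 1 is nearest (Δ 0.012).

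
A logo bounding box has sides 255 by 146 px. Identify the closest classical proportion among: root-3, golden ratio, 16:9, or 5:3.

root-3

Ratio = 255 / 146 ≈ 1.747.
Distances: root-3 1.732 (Δ 0.015); golden ratio 1.618 (Δ 0.129); 16:9 1.778 (Δ 0.031); 5:3 1.667 (Δ 0.080).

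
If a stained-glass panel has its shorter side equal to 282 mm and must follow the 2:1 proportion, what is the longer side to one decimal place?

564.0 mm

2:1 = 2.00000.
Longer side = 282 × 2.00000 ≈ 564.000 → 564.0 mm.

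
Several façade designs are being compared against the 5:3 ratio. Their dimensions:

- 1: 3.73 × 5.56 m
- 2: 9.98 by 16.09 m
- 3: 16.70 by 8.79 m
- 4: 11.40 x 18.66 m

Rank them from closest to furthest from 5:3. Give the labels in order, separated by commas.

1: 5.56/3.73 ≈ 1.491 → |1.491 − 1.667| = 0.176
2: 16.09/9.98 ≈ 1.612 → |1.612 − 1.667| = 0.055
3: 16.70/8.79 ≈ 1.900 → |1.900 − 1.667| = 0.233
4: 18.66/11.40 ≈ 1.637 → |1.637 − 1.667| = 0.030

4, 2, 1, 3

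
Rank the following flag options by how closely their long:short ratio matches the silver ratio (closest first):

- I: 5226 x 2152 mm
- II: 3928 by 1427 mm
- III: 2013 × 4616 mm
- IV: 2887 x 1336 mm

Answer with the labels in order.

I: 5226/2152 ≈ 2.428 → |2.428 − 2.414| = 0.014
II: 3928/1427 ≈ 2.753 → |2.753 − 2.414| = 0.339
III: 4616/2013 ≈ 2.293 → |2.293 − 2.414| = 0.121
IV: 2887/1336 ≈ 2.161 → |2.161 − 2.414| = 0.253

I, III, IV, II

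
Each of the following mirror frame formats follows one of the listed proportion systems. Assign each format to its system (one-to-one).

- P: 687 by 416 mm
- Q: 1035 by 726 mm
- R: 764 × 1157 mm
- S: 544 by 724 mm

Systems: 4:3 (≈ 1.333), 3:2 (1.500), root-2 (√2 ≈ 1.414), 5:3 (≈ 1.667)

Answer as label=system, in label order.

Ratios: P ≈ 1.651; Q ≈ 1.426; R ≈ 1.514; S ≈ 1.331.
Targets: 4:3 ≈ 1.333; 3:2 ≈ 1.500; root-2 ≈ 1.414; 5:3 ≈ 1.667.

P=5:3, Q=root-2, R=3:2, S=4:3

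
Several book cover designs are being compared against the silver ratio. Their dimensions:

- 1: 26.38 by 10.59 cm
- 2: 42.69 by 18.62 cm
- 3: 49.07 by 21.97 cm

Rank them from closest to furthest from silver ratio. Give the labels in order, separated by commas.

1, 2, 3

Ratios: 1 = 26.38 / 10.59 ≈ 2.491; 2 = 42.69 / 18.62 ≈ 2.293; 3 = 49.07 / 21.97 ≈ 2.234.
|Δ from 2.414|: 1 0.077; 2 0.121; 3 0.180.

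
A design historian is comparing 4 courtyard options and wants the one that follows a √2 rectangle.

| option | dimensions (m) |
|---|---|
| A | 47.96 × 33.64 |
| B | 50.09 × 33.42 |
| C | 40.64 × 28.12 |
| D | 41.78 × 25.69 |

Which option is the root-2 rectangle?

Target root-2 ≈ 1.414.
A: 1.426 (Δ0.012)  B: 1.499 (Δ0.085)  C: 1.445 (Δ0.031)  D: 1.626 (Δ0.212)

A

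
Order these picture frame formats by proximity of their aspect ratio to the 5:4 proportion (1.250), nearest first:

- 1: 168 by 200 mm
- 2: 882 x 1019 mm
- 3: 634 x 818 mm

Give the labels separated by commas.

3, 1, 2

1: 200/168 ≈ 1.190 → |1.190 − 1.250| = 0.060
2: 1019/882 ≈ 1.155 → |1.155 − 1.250| = 0.095
3: 818/634 ≈ 1.290 → |1.290 − 1.250| = 0.040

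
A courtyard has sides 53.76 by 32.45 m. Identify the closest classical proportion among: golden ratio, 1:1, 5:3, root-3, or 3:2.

5:3

53.76/32.45 ≈ 1.657. Nearest candidates are 5:3 (1.667, off by 0.010) and golden ratio (1.618, off by 0.039).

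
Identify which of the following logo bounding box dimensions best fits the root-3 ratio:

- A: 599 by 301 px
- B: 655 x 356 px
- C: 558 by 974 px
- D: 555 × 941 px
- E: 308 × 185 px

C

Ratios (long/short): A ≈ 1.990; B ≈ 1.840; C ≈ 1.746; D ≈ 1.695; E ≈ 1.665.
root-3 ≈ 1.732; option C is nearest (Δ 0.014).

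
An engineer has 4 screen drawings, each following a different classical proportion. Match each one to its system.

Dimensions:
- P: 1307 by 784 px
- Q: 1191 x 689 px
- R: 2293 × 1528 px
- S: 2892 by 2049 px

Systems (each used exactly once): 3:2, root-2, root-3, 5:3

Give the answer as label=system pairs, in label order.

Ratios: P ≈ 1.667; Q ≈ 1.729; R ≈ 1.501; S ≈ 1.411.
Targets: 3:2 ≈ 1.500; root-2 ≈ 1.414; root-3 ≈ 1.732; 5:3 ≈ 1.667.

P=5:3, Q=root-3, R=3:2, S=root-2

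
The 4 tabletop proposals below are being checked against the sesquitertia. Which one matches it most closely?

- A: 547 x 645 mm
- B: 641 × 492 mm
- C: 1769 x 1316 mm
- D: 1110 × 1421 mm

C

Target 4:3 ≈ 1.333.
A: 1.179 (Δ0.154)  B: 1.303 (Δ0.030)  C: 1.344 (Δ0.011)  D: 1.280 (Δ0.053)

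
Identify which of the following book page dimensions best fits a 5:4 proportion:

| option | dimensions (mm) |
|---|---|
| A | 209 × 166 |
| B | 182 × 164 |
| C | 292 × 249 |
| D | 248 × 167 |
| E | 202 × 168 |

Ratios (long/short): A ≈ 1.259; B ≈ 1.110; C ≈ 1.173; D ≈ 1.485; E ≈ 1.202.
5:4 ≈ 1.250; option A is nearest (Δ 0.009).

A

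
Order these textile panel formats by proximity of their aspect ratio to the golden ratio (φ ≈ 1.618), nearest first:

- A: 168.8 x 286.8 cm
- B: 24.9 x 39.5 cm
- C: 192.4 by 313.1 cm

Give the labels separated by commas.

A: 286.8/168.8 ≈ 1.699 → |1.699 − 1.618| = 0.081
B: 39.5/24.9 ≈ 1.586 → |1.586 − 1.618| = 0.032
C: 313.1/192.4 ≈ 1.627 → |1.627 − 1.618| = 0.009

C, B, A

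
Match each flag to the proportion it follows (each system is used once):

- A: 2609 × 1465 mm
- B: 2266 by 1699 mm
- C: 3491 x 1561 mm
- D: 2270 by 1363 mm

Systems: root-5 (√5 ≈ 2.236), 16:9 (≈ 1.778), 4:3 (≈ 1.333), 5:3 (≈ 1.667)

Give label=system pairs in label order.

Ratios: A ≈ 1.781; B ≈ 1.334; C ≈ 2.236; D ≈ 1.665.
Targets: root-5 ≈ 2.236; 16:9 ≈ 1.778; 4:3 ≈ 1.333; 5:3 ≈ 1.667.

A=16:9, B=4:3, C=root-5, D=5:3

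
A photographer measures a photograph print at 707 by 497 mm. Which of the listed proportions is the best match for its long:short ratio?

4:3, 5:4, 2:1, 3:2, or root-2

root-2

707/497 ≈ 1.423. Nearest candidates are root-2 (1.414, off by 0.009) and 3:2 (1.500, off by 0.077).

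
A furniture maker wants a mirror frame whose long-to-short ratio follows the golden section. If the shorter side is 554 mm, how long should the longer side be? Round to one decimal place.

golden ratio ≈ 1.61803.
Longer side = 554 × 1.61803 ≈ 896.389 → 896.4 mm.

896.4 mm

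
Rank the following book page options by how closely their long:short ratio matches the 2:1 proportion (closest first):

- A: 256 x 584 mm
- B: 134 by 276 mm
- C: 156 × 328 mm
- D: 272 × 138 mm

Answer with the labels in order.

Ratios: A = 584 / 256 ≈ 2.281; B = 276 / 134 ≈ 2.060; C = 328 / 156 ≈ 2.103; D = 272 / 138 ≈ 1.971.
|Δ from 2.000|: A 0.281; B 0.060; C 0.103; D 0.029.

D, B, C, A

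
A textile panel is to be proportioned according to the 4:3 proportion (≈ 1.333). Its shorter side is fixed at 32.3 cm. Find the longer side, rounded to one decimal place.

4:3 ≈ 1.33333.
Longer side = 32.3 × 1.33333 ≈ 43.067 → 43.1 cm.

43.1 cm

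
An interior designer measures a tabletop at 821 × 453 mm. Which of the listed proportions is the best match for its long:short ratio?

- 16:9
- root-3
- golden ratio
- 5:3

Ratio = 821 / 453 ≈ 1.812.
Distances: 16:9 1.778 (Δ 0.034); root-3 1.732 (Δ 0.080); golden ratio 1.618 (Δ 0.194); 5:3 1.667 (Δ 0.145).

16:9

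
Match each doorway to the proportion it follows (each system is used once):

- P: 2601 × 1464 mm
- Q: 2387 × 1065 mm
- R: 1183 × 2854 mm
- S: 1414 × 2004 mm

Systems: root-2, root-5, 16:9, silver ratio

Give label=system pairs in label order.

P=16:9, Q=root-5, R=silver ratio, S=root-2

Ratios: P ≈ 1.777; Q ≈ 2.241; R ≈ 2.413; S ≈ 1.417.
Targets: root-2 ≈ 1.414; root-5 ≈ 2.236; 16:9 ≈ 1.778; silver ratio ≈ 2.414.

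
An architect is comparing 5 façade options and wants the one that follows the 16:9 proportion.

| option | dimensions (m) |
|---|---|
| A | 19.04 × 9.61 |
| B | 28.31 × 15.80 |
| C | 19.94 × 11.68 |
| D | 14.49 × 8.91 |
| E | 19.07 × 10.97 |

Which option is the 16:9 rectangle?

B

Ratios (long/short): A ≈ 1.981; B ≈ 1.792; C ≈ 1.707; D ≈ 1.626; E ≈ 1.738.
16:9 ≈ 1.778; option B is nearest (Δ 0.014).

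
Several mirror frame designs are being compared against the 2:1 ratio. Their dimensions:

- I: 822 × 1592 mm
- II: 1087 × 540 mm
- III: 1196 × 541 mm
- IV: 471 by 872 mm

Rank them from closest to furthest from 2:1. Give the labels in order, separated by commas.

Ratios: I = 1592 / 822 ≈ 1.937; II = 1087 / 540 ≈ 2.013; III = 1196 / 541 ≈ 2.211; IV = 872 / 471 ≈ 1.851.
|Δ from 2.000|: I 0.063; II 0.013; III 0.211; IV 0.149.

II, I, IV, III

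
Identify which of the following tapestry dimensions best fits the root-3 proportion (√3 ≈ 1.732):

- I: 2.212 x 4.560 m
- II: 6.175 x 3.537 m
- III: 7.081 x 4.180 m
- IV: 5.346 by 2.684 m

Ratios (long/short): I ≈ 2.061; II ≈ 1.746; III ≈ 1.694; IV ≈ 1.992.
root-3 ≈ 1.732; option II is nearest (Δ 0.014).

II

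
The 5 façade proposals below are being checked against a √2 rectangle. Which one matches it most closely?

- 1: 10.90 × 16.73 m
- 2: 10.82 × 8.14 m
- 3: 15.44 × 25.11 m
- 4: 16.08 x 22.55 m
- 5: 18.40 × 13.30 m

Target root-2 ≈ 1.414.
1: 1.535 (Δ0.121)  2: 1.329 (Δ0.085)  3: 1.626 (Δ0.212)  4: 1.402 (Δ0.012)  5: 1.383 (Δ0.031)

4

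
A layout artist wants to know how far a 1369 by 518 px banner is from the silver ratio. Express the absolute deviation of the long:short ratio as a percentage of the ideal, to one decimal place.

9.5%

Ratio = 1369 / 518 ≈ 2.6429.
Ideal silver ratio ≈ 2.4142. |2.6429 − 2.4142| / 2.4142 ≈ 9.47% → 9.5%.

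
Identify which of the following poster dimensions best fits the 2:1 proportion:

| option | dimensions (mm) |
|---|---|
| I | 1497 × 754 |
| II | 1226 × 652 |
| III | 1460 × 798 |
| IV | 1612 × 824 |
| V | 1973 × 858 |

I

Target 2:1 ≈ 2.000.
I: 1.985 (Δ0.015)  II: 1.880 (Δ0.120)  III: 1.830 (Δ0.170)  IV: 1.956 (Δ0.044)  V: 2.300 (Δ0.300)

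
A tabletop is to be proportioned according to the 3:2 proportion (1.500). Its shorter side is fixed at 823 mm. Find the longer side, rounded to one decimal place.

3:2 = 1.50000.
Longer side = 823 × 1.50000 ≈ 1234.500 → 1234.5 mm.

1234.5 mm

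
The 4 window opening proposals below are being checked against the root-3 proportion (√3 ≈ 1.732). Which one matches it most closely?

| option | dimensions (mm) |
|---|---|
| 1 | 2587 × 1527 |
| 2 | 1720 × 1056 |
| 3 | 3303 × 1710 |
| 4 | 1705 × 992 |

Target root-3 ≈ 1.732.
1: 1.694 (Δ0.038)  2: 1.629 (Δ0.103)  3: 1.932 (Δ0.200)  4: 1.719 (Δ0.013)

4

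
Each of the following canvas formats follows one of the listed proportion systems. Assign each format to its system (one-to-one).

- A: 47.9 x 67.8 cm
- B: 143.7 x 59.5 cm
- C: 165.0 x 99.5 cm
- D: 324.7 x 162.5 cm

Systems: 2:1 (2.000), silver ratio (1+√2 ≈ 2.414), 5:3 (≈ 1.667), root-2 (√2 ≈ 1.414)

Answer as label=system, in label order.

Ratios: A ≈ 1.415; B ≈ 2.415; C ≈ 1.658; D ≈ 1.998.
Targets: 2:1 ≈ 2.000; silver ratio ≈ 2.414; 5:3 ≈ 1.667; root-2 ≈ 1.414.

A=root-2, B=silver ratio, C=5:3, D=2:1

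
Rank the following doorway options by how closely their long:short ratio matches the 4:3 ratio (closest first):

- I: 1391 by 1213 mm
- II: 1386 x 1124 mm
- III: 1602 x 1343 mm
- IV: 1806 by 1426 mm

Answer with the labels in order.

IV, II, III, I

I: 1391/1213 ≈ 1.147 → |1.147 − 1.333| = 0.186
II: 1386/1124 ≈ 1.233 → |1.233 − 1.333| = 0.100
III: 1602/1343 ≈ 1.193 → |1.193 − 1.333| = 0.140
IV: 1806/1426 ≈ 1.266 → |1.266 − 1.333| = 0.067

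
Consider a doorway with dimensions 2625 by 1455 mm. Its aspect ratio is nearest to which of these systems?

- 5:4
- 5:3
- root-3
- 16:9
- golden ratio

16:9

Ratio = 2625 / 1455 ≈ 1.804.
Distances: 5:4 1.250 (Δ 0.554); 5:3 1.667 (Δ 0.137); root-3 1.732 (Δ 0.072); 16:9 1.778 (Δ 0.026); golden ratio 1.618 (Δ 0.186).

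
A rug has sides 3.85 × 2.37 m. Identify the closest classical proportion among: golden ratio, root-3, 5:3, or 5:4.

golden ratio

3.85/2.37 ≈ 1.624. Nearest candidates are golden ratio (1.618, off by 0.006) and 5:3 (1.667, off by 0.043).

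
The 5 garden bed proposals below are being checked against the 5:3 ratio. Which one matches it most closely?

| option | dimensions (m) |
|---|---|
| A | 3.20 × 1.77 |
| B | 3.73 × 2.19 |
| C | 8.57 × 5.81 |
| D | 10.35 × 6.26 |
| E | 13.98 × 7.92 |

Target 5:3 ≈ 1.667.
A: 1.808 (Δ0.141)  B: 1.703 (Δ0.036)  C: 1.475 (Δ0.192)  D: 1.653 (Δ0.014)  E: 1.765 (Δ0.098)

D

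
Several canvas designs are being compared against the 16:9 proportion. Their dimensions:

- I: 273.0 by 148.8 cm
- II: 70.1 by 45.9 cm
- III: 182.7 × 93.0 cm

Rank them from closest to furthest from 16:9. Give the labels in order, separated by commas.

I, III, II

I: 273.0/148.8 ≈ 1.835 → |1.835 − 1.778| = 0.057
II: 70.1/45.9 ≈ 1.527 → |1.527 − 1.778| = 0.251
III: 182.7/93.0 ≈ 1.965 → |1.965 − 1.778| = 0.187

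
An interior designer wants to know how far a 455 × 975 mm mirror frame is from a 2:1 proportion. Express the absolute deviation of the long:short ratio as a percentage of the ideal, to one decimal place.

7.1%

Ratio = 975 / 455 ≈ 2.1429.
Ideal 2:1 = 2.0000. |2.1429 − 2.0000| / 2.0000 ≈ 7.15% → 7.1%.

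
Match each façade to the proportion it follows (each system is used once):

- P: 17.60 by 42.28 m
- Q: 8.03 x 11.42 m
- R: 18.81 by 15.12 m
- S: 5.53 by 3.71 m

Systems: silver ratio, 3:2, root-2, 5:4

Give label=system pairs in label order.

P=silver ratio, Q=root-2, R=5:4, S=3:2

P = 42.28/17.60 ≈ 2.402 → silver ratio (2.414)
Q = 11.42/8.03 ≈ 1.422 → root-2 (1.414)
R = 18.81/15.12 ≈ 1.244 → 5:4 (1.250)
S = 5.53/3.71 ≈ 1.491 → 3:2 (1.500)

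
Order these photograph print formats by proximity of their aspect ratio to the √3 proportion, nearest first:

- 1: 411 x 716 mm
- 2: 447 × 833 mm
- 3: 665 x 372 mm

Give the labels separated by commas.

1, 3, 2

Ratios: 1 = 716 / 411 ≈ 1.742; 2 = 833 / 447 ≈ 1.864; 3 = 665 / 372 ≈ 1.788.
|Δ from 1.732|: 1 0.010; 2 0.132; 3 0.056.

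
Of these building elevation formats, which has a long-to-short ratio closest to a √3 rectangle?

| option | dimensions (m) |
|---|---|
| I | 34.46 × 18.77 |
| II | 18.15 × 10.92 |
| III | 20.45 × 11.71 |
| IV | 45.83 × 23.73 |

Target root-3 ≈ 1.732.
I: 1.836 (Δ0.104)  II: 1.662 (Δ0.070)  III: 1.746 (Δ0.014)  IV: 1.931 (Δ0.199)

III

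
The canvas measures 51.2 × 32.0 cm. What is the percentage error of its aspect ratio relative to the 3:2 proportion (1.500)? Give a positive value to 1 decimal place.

Ratio = 51.2 / 32.0 ≈ 1.6000.
Ideal 3:2 = 1.5000. |1.6000 − 1.5000| / 1.5000 ≈ 6.67% → 6.7%.

6.7%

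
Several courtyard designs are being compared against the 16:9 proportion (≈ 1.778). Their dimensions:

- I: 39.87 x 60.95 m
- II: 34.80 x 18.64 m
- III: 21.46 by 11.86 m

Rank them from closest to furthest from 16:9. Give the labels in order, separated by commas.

III, II, I

I: 60.95/39.87 ≈ 1.529 → |1.529 − 1.778| = 0.249
II: 34.80/18.64 ≈ 1.867 → |1.867 − 1.778| = 0.089
III: 21.46/11.86 ≈ 1.809 → |1.809 − 1.778| = 0.031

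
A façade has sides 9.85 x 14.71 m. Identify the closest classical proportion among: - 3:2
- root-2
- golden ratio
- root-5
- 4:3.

3:2

Ratio = 14.71 / 9.85 ≈ 1.493.
Distances: 3:2 1.500 (Δ 0.007); root-2 1.414 (Δ 0.079); golden ratio 1.618 (Δ 0.125); root-5 2.236 (Δ 0.743); 4:3 1.333 (Δ 0.160).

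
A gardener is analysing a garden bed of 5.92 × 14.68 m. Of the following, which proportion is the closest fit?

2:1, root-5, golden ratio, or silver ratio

silver ratio

14.68/5.92 ≈ 2.480. Nearest candidates are silver ratio (2.414, off by 0.066) and root-5 (2.236, off by 0.244).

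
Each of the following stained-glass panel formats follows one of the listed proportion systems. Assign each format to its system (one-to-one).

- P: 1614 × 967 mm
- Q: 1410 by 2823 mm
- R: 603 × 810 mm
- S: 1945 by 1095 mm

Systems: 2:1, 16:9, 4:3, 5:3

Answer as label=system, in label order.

P=5:3, Q=2:1, R=4:3, S=16:9

P = 1614/967 ≈ 1.669 → 5:3 (1.667)
Q = 2823/1410 ≈ 2.002 → 2:1 (2.000)
R = 810/603 ≈ 1.343 → 4:3 (1.333)
S = 1945/1095 ≈ 1.776 → 16:9 (1.778)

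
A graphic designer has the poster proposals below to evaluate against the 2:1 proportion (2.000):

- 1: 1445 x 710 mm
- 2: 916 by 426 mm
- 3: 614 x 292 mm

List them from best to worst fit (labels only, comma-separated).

1: 1445/710 ≈ 2.035 → |2.035 − 2.000| = 0.035
2: 916/426 ≈ 2.150 → |2.150 − 2.000| = 0.150
3: 614/292 ≈ 2.103 → |2.103 − 2.000| = 0.103

1, 3, 2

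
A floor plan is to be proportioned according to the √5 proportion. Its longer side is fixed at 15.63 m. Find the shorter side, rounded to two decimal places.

6.99 m

root-5 ≈ 2.23607.
Shorter side = 15.63 ÷ 2.23607 ≈ 6.9899 → 6.99 m.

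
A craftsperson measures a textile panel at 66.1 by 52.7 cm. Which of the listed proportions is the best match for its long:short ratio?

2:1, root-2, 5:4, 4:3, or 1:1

5:4

66.1/52.7 ≈ 1.254. Nearest candidates are 5:4 (1.250, off by 0.004) and 4:3 (1.333, off by 0.079).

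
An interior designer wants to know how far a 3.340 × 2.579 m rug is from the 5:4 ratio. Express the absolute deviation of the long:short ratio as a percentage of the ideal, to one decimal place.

3.6%

Ratio = 3.340 / 2.579 ≈ 1.2951.
Ideal 5:4 = 1.2500. |1.2951 − 1.2500| / 1.2500 ≈ 3.61% → 3.6%.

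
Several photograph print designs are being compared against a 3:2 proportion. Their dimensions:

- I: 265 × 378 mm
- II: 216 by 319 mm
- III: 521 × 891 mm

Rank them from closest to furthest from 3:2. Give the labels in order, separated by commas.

II, I, III

I: 378/265 ≈ 1.426 → |1.426 − 1.500| = 0.074
II: 319/216 ≈ 1.477 → |1.477 − 1.500| = 0.023
III: 891/521 ≈ 1.710 → |1.710 − 1.500| = 0.210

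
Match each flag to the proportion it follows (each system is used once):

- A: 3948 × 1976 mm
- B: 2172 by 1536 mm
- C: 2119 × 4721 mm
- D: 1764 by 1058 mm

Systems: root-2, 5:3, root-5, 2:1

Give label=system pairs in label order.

Ratios: A ≈ 1.998; B ≈ 1.414; C ≈ 2.228; D ≈ 1.667.
Targets: root-2 ≈ 1.414; 5:3 ≈ 1.667; root-5 ≈ 2.236; 2:1 ≈ 2.000.

A=2:1, B=root-2, C=root-5, D=5:3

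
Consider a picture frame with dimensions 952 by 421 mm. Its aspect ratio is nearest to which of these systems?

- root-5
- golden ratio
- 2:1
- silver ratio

Ratio = 952 / 421 ≈ 2.261.
Distances: root-5 2.236 (Δ 0.025); golden ratio 1.618 (Δ 0.643); 2:1 2.000 (Δ 0.261); silver ratio 2.414 (Δ 0.153).

root-5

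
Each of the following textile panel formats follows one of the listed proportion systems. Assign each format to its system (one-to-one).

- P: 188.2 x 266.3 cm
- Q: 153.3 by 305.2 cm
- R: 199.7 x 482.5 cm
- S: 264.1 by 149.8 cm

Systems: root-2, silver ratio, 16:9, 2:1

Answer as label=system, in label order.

P=root-2, Q=2:1, R=silver ratio, S=16:9

P = 266.3/188.2 ≈ 1.415 → root-2 (1.414)
Q = 305.2/153.3 ≈ 1.991 → 2:1 (2.000)
R = 482.5/199.7 ≈ 2.416 → silver ratio (2.414)
S = 264.1/149.8 ≈ 1.763 → 16:9 (1.778)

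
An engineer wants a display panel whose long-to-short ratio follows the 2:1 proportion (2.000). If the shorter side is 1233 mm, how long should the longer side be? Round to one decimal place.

2:1 = 2.00000.
Longer side = 1233 × 2.00000 ≈ 2466.000 → 2466.0 mm.

2466.0 mm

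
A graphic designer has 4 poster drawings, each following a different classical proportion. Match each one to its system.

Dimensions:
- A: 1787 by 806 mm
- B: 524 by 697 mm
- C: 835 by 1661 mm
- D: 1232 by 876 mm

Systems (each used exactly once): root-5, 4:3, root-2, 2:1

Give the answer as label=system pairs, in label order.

A=root-5, B=4:3, C=2:1, D=root-2

A = 1787/806 ≈ 2.217 → root-5 (2.236)
B = 697/524 ≈ 1.330 → 4:3 (1.333)
C = 1661/835 ≈ 1.989 → 2:1 (2.000)
D = 1232/876 ≈ 1.406 → root-2 (1.414)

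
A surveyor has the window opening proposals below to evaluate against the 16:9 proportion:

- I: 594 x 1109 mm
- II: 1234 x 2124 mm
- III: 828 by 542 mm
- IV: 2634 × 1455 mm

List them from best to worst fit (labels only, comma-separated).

I: 1109/594 ≈ 1.867 → |1.867 − 1.778| = 0.089
II: 2124/1234 ≈ 1.721 → |1.721 − 1.778| = 0.057
III: 828/542 ≈ 1.528 → |1.528 − 1.778| = 0.250
IV: 2634/1455 ≈ 1.810 → |1.810 − 1.778| = 0.032

IV, II, I, III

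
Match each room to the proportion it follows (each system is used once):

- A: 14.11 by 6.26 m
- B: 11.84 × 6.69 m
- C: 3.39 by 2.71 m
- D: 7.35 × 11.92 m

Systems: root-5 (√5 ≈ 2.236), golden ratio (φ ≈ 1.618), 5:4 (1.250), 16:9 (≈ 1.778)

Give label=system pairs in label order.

A=root-5, B=16:9, C=5:4, D=golden ratio

Ratios: A ≈ 2.254; B ≈ 1.770; C ≈ 1.251; D ≈ 1.622.
Targets: root-5 ≈ 2.236; golden ratio ≈ 1.618; 5:4 ≈ 1.250; 16:9 ≈ 1.778.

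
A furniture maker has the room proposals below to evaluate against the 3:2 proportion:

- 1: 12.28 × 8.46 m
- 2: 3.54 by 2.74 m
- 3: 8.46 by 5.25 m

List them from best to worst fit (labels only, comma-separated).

Ratios: 1 = 12.28 / 8.46 ≈ 1.452; 2 = 3.54 / 2.74 ≈ 1.292; 3 = 8.46 / 5.25 ≈ 1.611.
|Δ from 1.500|: 1 0.048; 2 0.208; 3 0.111.

1, 3, 2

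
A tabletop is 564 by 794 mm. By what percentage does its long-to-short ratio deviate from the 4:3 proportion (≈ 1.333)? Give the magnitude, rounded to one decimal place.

Ratio = 794 / 564 ≈ 1.4078.
Ideal 4:3 ≈ 1.3333. |1.4078 − 1.3333| / 1.3333 ≈ 5.59% → 5.6%.

5.6%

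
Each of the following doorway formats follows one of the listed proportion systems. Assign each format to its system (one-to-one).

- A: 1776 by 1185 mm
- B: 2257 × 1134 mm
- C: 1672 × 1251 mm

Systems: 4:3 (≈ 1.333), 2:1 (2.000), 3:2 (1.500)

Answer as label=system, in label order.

Ratios: A ≈ 1.499; B ≈ 1.990; C ≈ 1.337.
Targets: 4:3 ≈ 1.333; 2:1 ≈ 2.000; 3:2 ≈ 1.500.

A=3:2, B=2:1, C=4:3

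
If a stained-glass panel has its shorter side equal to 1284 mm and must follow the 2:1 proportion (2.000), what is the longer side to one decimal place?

2:1 = 2.00000.
Longer side = 1284 × 2.00000 ≈ 2568.000 → 2568.0 mm.

2568.0 mm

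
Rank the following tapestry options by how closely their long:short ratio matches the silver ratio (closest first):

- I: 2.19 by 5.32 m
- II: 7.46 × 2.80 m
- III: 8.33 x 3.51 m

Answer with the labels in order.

I: 5.32/2.19 ≈ 2.429 → |2.429 − 2.414| = 0.015
II: 7.46/2.80 ≈ 2.664 → |2.664 − 2.414| = 0.250
III: 8.33/3.51 ≈ 2.373 → |2.373 − 2.414| = 0.041

I, III, II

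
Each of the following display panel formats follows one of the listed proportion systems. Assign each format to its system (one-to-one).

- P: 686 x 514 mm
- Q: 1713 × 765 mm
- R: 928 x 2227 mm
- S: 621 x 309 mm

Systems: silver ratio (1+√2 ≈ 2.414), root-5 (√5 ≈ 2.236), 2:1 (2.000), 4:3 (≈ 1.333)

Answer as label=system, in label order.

P=4:3, Q=root-5, R=silver ratio, S=2:1

P = 686/514 ≈ 1.335 → 4:3 (1.333)
Q = 1713/765 ≈ 2.239 → root-5 (2.236)
R = 2227/928 ≈ 2.400 → silver ratio (2.414)
S = 621/309 ≈ 2.010 → 2:1 (2.000)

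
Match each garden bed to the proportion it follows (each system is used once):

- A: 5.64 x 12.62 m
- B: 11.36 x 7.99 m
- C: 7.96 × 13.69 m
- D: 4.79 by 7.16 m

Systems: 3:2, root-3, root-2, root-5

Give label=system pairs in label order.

A=root-5, B=root-2, C=root-3, D=3:2

Ratios: A ≈ 2.238; B ≈ 1.422; C ≈ 1.720; D ≈ 1.495.
Targets: 3:2 ≈ 1.500; root-3 ≈ 1.732; root-2 ≈ 1.414; root-5 ≈ 2.236.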